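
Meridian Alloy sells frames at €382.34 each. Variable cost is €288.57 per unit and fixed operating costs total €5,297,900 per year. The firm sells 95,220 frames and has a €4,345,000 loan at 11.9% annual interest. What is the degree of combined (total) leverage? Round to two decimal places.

At 95,220 units, contribution = 95,220 × €93.77 = €8,928,779.40.
Operating income = contribution − fixed costs = €8,928,779.40 − €5,297,900 = €3,630,879.40. Interest = €517,055.00, so EBIT − I = €3,113,824.40.
DCL = contribution ÷ (EBIT − I) = €8,928,779.40 ÷ €3,113,824.40 = 2.8675.

2.87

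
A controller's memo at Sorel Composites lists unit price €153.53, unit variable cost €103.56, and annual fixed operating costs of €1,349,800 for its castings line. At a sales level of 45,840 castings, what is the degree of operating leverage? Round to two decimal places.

2.43

Contribution at this volume is 45,840 × €49.97 = €2,290,624.80.
Operating income = contribution − fixed costs = €2,290,624.80 − €1,349,800 = €940,824.80.
DOL = contribution ÷ EBIT = €2,290,624.80 ÷ €940,824.80 = 2.4347.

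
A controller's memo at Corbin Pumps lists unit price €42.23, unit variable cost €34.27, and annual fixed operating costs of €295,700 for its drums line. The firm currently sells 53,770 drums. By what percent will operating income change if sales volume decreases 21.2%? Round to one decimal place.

-68.6%

Total contribution margin = 53,770 × €7.96 = €428,009.20.
Operating income = contribution − fixed costs = €428,009.20 − €295,700 = €132,309.20.
So DOL = total CM / EBIT = €428,009.20 / €132,309.20 = 3.2349.
So EBIT moves 3.2349 × (-21.2%) = -68.6%.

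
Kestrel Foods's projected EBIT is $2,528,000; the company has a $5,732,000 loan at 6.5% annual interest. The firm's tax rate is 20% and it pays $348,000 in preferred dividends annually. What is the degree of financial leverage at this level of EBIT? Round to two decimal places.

Interest = $372,580.00.
Preferred dividends grossed up pre-tax: $348,000 / (1 − 0.20) = $435,000.00.
DFL = EBIT ÷ [EBIT − I − D_p/(1−t)] = $2,528,000 ÷ [$2,528,000 − $372,580.00 − $435,000.00] = $2,528,000 ÷ $1,720,420.00 = 1.4694.

1.47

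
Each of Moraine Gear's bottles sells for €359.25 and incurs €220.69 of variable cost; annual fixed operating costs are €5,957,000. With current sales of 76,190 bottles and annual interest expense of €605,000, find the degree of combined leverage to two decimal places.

2.64

At 76,190 units, contribution = 76,190 × €138.56 = €10,556,886.40.
EBIT = €10,556,886.40 − €5,957,000 = €4,599,886.40. Interest = €605,000.00.
DOL = €10,556,886.40 ÷ €4,599,886.40 = 2.2950; DFL = €4,599,886.40 ÷ €3,994,886.40 = 1.1514.
Combined leverage = 2.2950 × 1.1514 = 2.6425.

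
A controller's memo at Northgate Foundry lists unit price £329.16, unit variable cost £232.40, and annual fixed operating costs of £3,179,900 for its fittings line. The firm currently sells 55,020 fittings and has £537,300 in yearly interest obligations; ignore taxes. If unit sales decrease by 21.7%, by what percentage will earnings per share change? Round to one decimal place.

Contribution at this volume is 55,020 × £96.76 = £5,323,735.20.
EBIT = £5,323,735.20 − £3,179,900 = £2,143,835.20.
Interest = £537,300.00, so EBIT − I = £1,606,535.20.
DCL = total CM / (EBIT − I) = £5,323,735.20 / £1,606,535.20 = 3.3138.
%ΔEPS = DCL × %ΔSales = 3.3138 × -21.7% = -71.9%.

-71.9%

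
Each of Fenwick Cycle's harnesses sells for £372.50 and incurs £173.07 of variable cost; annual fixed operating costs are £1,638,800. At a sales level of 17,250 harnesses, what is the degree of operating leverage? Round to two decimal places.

Total contribution margin = 17,250 × £199.43 = £3,440,167.50.
Subtracting fixed costs: EBIT = £3,440,167.50 − £1,638,800 = £1,801,367.50.
Degree of operating leverage = £3,440,167.50 / £1,801,367.50 = 1.9098.

1.91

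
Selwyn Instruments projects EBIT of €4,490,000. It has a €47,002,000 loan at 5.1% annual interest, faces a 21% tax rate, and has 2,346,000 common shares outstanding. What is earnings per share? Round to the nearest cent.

€0.70

Pre-tax income = €4,490,000 − €2,397,102.00 = €2,092,898.00.
Net income = €2,092,898.00 × (1 − 0.21) = €1,653,389.42.
EPS = €1,653,389.42 ÷ 2,346,000 = €0.70.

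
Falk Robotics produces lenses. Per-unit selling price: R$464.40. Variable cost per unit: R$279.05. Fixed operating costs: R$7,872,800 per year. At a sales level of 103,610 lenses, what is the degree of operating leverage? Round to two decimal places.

Contribution at this volume is 103,610 × R$185.35 = R$19,204,113.50.
Operating income = contribution − fixed costs = R$19,204,113.50 − R$7,872,800 = R$11,331,313.50.
Degree of operating leverage = R$19,204,113.50 / R$11,331,313.50 = 1.6948.

1.69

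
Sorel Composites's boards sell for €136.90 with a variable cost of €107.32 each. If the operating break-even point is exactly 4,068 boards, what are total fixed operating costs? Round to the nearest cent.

Each unit contributes €136.90 − €107.32 = €29.58.
Fixed costs = break-even units × CM = 4,068 × €29.58 = €120,331.44.

€120,331.44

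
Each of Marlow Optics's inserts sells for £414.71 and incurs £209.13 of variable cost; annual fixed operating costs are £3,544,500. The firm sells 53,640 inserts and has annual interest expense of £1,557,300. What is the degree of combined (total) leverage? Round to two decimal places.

Total contribution margin = 53,640 × £205.58 = £11,027,311.20.
EBIT = £11,027,311.20 − £3,544,500 = £7,482,811.20. Interest = £1,557,300.00, so EBIT − I = £5,925,511.20.
Degree of total leverage = total CM / (EBIT − interest) = £11,027,311.20 / £5,925,511.20 = 1.8610.

1.86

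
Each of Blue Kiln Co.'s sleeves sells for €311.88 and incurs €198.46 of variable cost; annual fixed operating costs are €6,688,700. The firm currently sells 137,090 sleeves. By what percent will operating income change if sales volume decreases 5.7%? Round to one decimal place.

-10.0%

At 137,090 units, contribution = 137,090 × €113.42 = €15,548,747.80.
Operating income = contribution − fixed costs = €15,548,747.80 − €6,688,700 = €8,860,047.80.
DOL = contribution ÷ EBIT = €15,548,747.80 ÷ €8,860,047.80 = 1.7549.
Operating income changes by 1.7549 × -5.7% = -10.0%.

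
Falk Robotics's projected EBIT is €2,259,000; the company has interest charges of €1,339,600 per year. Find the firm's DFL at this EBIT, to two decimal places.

2.46

Interest = €1,339,600.00.
Degree of financial leverage = EBIT / (EBIT − interest) = €2,259,000 / €919,400.00 = 2.4570.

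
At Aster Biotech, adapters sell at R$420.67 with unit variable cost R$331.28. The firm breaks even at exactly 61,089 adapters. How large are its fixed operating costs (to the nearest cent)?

Unit CM = price − variable cost = R$420.67 − R$331.28 = R$89.39.
Since BE = FC / CM, FC = 61,089 × R$89.39 = R$5,460,745.71.

R$5,460,745.71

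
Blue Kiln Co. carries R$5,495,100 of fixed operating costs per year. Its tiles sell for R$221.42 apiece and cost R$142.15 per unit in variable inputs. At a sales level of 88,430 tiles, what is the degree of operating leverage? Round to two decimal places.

4.63

Contribution at this volume is 88,430 × R$79.27 = R$7,009,846.10.
Subtracting fixed costs: EBIT = R$7,009,846.10 − R$5,495,100 = R$1,514,746.10.
DOL = contribution ÷ EBIT = R$7,009,846.10 ÷ R$1,514,746.10 = 4.6277.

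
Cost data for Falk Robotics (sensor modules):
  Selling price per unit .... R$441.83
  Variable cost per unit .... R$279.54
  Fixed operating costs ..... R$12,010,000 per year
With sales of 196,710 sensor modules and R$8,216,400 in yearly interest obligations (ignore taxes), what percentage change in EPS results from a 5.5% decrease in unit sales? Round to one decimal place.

At 196,710 units, contribution = 196,710 × R$162.29 = R$31,924,065.90.
Operating income = contribution − fixed costs = R$31,924,065.90 − R$12,010,000 = R$19,914,065.90.
After interest of R$8,216,400.00, pre-tax earnings = R$11,697,665.90.
Degree of combined leverage = contribution ÷ (EBIT − I) = R$31,924,065.90 ÷ R$11,697,665.90 = 2.7291.
EPS therefore changes by 2.7291 × (-5.5%) = -15.0%.

-15.0%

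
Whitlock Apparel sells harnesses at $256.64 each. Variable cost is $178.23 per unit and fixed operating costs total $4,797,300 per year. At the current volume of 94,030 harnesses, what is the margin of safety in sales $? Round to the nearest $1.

$8,430,047

Unit CM = price − variable cost = $256.64 − $178.23 = $78.41. Break-even units = $4,797,300 ÷ $78.41 = 61,182.25; break-even revenue = 61,182.25 × $256.64 = $15,701,811.91.
Current sales = 94,030 × $256.64 = $24,131,859.20.
Margin of safety = $24,131,859.20 − $15,701,811.91 = $8,430,047.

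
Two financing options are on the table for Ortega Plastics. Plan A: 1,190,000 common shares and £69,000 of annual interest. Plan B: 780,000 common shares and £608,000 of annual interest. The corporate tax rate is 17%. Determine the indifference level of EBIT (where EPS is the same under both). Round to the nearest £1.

£1,633,415

At indifference, (EBIT − 69,000)(1 − t)/1,190,000 = (EBIT − 608,000)(1 − t)/780,000.
The (1 − t) factor cancels: (EBIT − 69,000) × 780,000 = (EBIT − 608,000) × 1,190,000.
EBIT × (1,190,000 − 780,000) = 608,000 × 1,190,000 − 69,000 × 780,000 = 669,700,000,000, so EBIT = 669,700,000,000 ÷ 410,000 = 1,633,414.63.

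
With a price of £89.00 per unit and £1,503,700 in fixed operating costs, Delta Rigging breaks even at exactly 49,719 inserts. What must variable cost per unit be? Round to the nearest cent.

£58.76

At break-even, FC = Q × (P − VC), so P − VC = £1,503,700 ÷ 49,719 = £30.2440.
Hence VC = price − CM = £89.00 − £30.2440 = £58.76.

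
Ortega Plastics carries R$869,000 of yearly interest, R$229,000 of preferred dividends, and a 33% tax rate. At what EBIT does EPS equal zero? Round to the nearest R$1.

R$1,210,791

Preferred dividends are paid after tax, so their pre-tax equivalent is R$229,000 ÷ (1 − 0.33) = R$341,791.04.
EPS = 0 when EBIT covers interest plus the pre-tax preferred burden: R$869,000 + R$341,791.04 = R$1,210,791.04.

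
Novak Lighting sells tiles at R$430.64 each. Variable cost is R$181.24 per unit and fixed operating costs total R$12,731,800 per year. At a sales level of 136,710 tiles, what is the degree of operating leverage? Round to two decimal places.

1.60

At 136,710 units, contribution = 136,710 × R$249.40 = R$34,095,474.00.
EBIT = R$34,095,474.00 − R$12,731,800 = R$21,363,674.00.
DOL = contribution ÷ EBIT = R$34,095,474.00 ÷ R$21,363,674.00 = 1.5960.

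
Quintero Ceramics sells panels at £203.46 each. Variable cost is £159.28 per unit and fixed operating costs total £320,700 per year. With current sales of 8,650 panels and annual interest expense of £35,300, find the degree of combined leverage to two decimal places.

14.61

Contribution at this volume is 8,650 × £44.18 = £382,157.00.
Operating income = contribution − fixed costs = £382,157.00 − £320,700 = £61,457.00. Interest = £35,300.00, so EBIT − I = £26,157.00.
Degree of total leverage = total CM / (EBIT − interest) = £382,157.00 / £26,157.00 = 14.6101.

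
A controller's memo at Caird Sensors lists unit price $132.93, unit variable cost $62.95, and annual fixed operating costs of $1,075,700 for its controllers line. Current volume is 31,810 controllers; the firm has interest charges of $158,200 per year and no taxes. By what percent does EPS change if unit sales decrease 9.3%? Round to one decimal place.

Total contribution margin = 31,810 × $69.98 = $2,226,063.80.
Operating income = contribution − fixed costs = $2,226,063.80 − $1,075,700 = $1,150,363.80.
After interest of $158,200.00, pre-tax earnings = $992,163.80.
DCL = total CM / (EBIT − I) = $2,226,063.80 / $992,163.80 = 2.2436.
%ΔEPS = DCL × %ΔSales = 2.2436 × -9.3% = -20.9%.

-20.9%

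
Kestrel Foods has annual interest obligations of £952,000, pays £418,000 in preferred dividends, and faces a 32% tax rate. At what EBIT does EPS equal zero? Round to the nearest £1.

Grossing the preferred dividend up to pre-tax terms: £418,000 / (1 − 0.32) = £614,705.88.
EPS = 0 when EBIT covers interest plus the pre-tax preferred burden: £952,000 + £614,705.88 = £1,566,705.88.

£1,566,706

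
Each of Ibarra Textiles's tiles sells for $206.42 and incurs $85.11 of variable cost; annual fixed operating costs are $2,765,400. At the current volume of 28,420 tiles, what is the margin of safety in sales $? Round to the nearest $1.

$1,160,877

Unit CM = price − variable cost = $206.42 − $85.11 = $121.31. Break-even units = $2,765,400 ÷ $121.31 = 22,796.14; break-even revenue = 22,796.14 × $206.42 = $4,705,579.66.
Current sales = 28,420 × $206.42 = $5,866,456.40.
Margin of safety = $5,866,456.40 − $4,705,579.66 = $1,160,877.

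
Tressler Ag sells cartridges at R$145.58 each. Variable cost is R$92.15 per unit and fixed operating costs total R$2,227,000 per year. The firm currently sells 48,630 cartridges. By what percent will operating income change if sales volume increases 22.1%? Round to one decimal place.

+154.7%

Contribution at this volume is 48,630 × R$53.43 = R$2,598,300.90.
EBIT = R$2,598,300.90 − R$2,227,000 = R$371,300.90.
DOL = contribution ÷ EBIT = R$2,598,300.90 ÷ R$371,300.90 = 6.9978.
So EBIT moves 6.9978 × (+22.1%) = +154.7%.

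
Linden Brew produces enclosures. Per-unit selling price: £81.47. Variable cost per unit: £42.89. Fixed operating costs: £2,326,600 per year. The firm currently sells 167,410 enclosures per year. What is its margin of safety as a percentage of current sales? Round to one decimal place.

Unit CM = price − variable cost = £81.47 − £42.89 = £38.58. Break-even units = £2,326,600 ÷ £38.58 = 60,305.86; break-even revenue = 60,305.86 × £81.47 = £4,913,118.25.
Current sales = 167,410 × £81.47 = £13,638,892.70.
Margin of safety = (£13,638,892.70 − £4,913,118.25) ÷ £13,638,892.70 = 64.0%.

64.0%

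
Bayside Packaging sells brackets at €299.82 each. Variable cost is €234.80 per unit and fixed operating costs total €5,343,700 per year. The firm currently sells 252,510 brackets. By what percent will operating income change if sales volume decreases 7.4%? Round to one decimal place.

At 252,510 units, contribution = 252,510 × €65.02 = €16,418,200.20.
Operating income = contribution − fixed costs = €16,418,200.20 − €5,343,700 = €11,074,500.20.
Degree of operating leverage = €16,418,200.20 / €11,074,500.20 = 1.4825.
So EBIT moves 1.4825 × (-7.4%) = -11.0%.

-11.0%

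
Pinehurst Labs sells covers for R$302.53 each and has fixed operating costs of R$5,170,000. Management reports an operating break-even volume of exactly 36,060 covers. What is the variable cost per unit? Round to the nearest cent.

R$159.16

At break-even, FC = Q × (P − VC), so P − VC = R$5,170,000 ÷ 36,060 = R$143.3722.
Hence VC = price − CM = R$302.53 − R$143.3722 = R$159.16.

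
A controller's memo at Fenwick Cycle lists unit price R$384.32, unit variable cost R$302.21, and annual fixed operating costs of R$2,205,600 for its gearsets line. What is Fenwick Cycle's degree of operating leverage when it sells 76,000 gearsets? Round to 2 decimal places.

Total contribution margin = 76,000 × R$82.11 = R$6,240,360.00.
Subtracting fixed costs: EBIT = R$6,240,360.00 − R$2,205,600 = R$4,034,760.00.
So DOL = total CM / EBIT = R$6,240,360.00 / R$4,034,760.00 = 1.5466.

1.55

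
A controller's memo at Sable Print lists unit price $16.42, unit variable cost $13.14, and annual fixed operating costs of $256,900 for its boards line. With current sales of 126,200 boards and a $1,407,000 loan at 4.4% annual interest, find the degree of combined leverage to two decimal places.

Total contribution margin = 126,200 × $3.28 = $413,936.00.
EBIT = $413,936.00 − $256,900 = $157,036.00. Interest = $61,908.00, so EBIT − I = $95,128.00.
DCL = contribution ÷ (EBIT − I) = $413,936.00 ÷ $95,128.00 = 4.3514.

4.35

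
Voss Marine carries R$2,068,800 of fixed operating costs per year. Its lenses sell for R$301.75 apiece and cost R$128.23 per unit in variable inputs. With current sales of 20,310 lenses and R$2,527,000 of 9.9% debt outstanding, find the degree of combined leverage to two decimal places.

At 20,310 units, contribution = 20,310 × R$173.52 = R$3,524,191.20.
Operating income = contribution − fixed costs = R$3,524,191.20 − R$2,068,800 = R$1,455,391.20. Interest = R$250,173.00, so EBIT − I = R$1,205,218.20.
Degree of total leverage = total CM / (EBIT − interest) = R$3,524,191.20 / R$1,205,218.20 = 2.9241.

2.92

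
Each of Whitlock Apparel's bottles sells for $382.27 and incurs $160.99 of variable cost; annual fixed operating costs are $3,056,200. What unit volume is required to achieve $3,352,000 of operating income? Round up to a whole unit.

Each unit contributes $382.27 − $160.99 = $221.28.
Need Q such that Q × $221.28 − $3,056,200 = $3,352,000, i.e. Q = $6,408,200 / $221.28 = 28,959.69 → 28,960.

28,960 bottles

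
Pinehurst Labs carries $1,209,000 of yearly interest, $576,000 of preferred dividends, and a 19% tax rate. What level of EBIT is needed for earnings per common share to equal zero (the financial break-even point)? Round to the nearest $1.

$1,920,111

Preferred dividends are paid after tax, so their pre-tax equivalent is $576,000 ÷ (1 − 0.19) = $711,111.11.
EPS = 0 when EBIT covers interest plus the pre-tax preferred burden: $1,209,000 + $711,111.11 = $1,920,111.11.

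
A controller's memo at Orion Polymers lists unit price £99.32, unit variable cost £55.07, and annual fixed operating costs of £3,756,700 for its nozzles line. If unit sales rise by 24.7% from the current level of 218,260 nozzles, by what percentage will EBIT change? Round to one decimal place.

+40.4%

At 218,260 units, contribution = 218,260 × £44.25 = £9,658,005.00.
Subtracting fixed costs: EBIT = £9,658,005.00 − £3,756,700 = £5,901,305.00.
Degree of operating leverage = £9,658,005.00 / £5,901,305.00 = 1.6366.
Operating income changes by 1.6366 × +24.7% = +40.4%.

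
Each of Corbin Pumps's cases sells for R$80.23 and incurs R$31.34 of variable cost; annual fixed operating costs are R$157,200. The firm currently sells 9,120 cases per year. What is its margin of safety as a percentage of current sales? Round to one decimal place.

Contribution margin per unit = R$80.23 − R$31.34 = R$48.89. Break-even units = R$157,200 ÷ R$48.89 = 3,215.38; break-even revenue = 3,215.38 × R$80.23 = R$257,970.06.
Actual sales revenue = 9,120 × R$80.23 = R$731,697.60.
Margin of safety = (R$731,697.60 − R$257,970.06) ÷ R$731,697.60 = 64.7%.

64.7%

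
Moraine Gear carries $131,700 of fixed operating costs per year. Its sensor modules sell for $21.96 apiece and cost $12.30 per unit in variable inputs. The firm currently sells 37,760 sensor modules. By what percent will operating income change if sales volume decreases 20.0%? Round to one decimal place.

-31.3%

At 37,760 units, contribution = 37,760 × $9.66 = $364,761.60.
Subtracting fixed costs: EBIT = $364,761.60 − $131,700 = $233,061.60.
So DOL = total CM / EBIT = $364,761.60 / $233,061.60 = 1.5651.
So EBIT moves 1.5651 × (-20.0%) = -31.3%.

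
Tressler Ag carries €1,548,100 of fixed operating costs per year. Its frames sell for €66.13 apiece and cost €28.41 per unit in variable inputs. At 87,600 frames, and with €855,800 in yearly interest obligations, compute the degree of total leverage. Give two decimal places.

3.67

Contribution at this volume is 87,600 × €37.72 = €3,304,272.00.
EBIT = €3,304,272.00 − €1,548,100 = €1,756,172.00. Interest = €855,800.00.
DOL = €3,304,272.00 ÷ €1,756,172.00 = 1.8815; DFL = €1,756,172.00 ÷ €900,372.00 = 1.9505.
DCL = DOL × DFL = 1.8815 × 1.9505 = 3.6699.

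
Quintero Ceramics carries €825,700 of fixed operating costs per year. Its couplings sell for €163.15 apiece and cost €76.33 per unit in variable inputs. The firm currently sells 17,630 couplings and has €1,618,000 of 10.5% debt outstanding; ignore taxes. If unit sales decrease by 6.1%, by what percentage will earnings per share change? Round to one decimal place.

-17.5%

Total contribution margin = 17,630 × €86.82 = €1,530,636.60.
Operating income = contribution − fixed costs = €1,530,636.60 − €825,700 = €704,936.60.
Interest = €169,890.00, so EBIT − I = €535,046.60.
DCL = total CM / (EBIT − I) = €1,530,636.60 / €535,046.60 = 2.8608.
%ΔEPS = DCL × %ΔSales = 2.8608 × -6.1% = -17.5%.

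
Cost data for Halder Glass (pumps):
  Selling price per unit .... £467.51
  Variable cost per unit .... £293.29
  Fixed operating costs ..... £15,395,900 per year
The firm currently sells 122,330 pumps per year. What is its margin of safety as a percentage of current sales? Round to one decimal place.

27.8%

Contribution margin per unit = £467.51 − £293.29 = £174.22. Break-even units = £15,395,900 ÷ £174.22 = 88,370.45; break-even revenue = 88,370.45 × £467.51 = £41,314,069.62.
Actual sales revenue = 122,330 × £467.51 = £57,190,498.30.
Margin of safety = (£57,190,498.30 − £41,314,069.62) ÷ £57,190,498.30 = 27.8%.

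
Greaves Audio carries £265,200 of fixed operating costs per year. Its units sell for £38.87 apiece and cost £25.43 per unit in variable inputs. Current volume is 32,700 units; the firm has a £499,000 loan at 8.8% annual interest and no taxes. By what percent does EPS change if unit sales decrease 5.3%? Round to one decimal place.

-17.9%

Contribution at this volume is 32,700 × £13.44 = £439,488.00.
Operating income = contribution − fixed costs = £439,488.00 − £265,200 = £174,288.00.
After interest of £43,912.00, pre-tax earnings = £130,376.00.
Degree of combined leverage = contribution ÷ (EBIT − I) = £439,488.00 ÷ £130,376.00 = 3.3709.
EPS therefore changes by 3.3709 × (-5.3%) = -17.9%.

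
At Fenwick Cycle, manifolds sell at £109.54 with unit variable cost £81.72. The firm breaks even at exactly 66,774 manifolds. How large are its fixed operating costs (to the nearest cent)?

£1,857,652.68

Unit CM = price − variable cost = £109.54 − £81.72 = £27.82.
Since BE = FC / CM, FC = 66,774 × £27.82 = £1,857,652.68.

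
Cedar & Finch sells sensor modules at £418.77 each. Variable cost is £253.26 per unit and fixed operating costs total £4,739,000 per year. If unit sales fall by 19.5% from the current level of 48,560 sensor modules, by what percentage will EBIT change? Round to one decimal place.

Contribution at this volume is 48,560 × £165.51 = £8,037,165.60.
Operating income = contribution − fixed costs = £8,037,165.60 − £4,739,000 = £3,298,165.60.
Degree of operating leverage = £8,037,165.60 / £3,298,165.60 = 2.4369.
So EBIT moves 2.4369 × (-19.5%) = -47.5%.

-47.5%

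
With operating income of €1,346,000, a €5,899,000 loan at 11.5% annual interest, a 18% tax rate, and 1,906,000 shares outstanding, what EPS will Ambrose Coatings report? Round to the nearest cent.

Interest = €678,385.00, so EBT = €1,346,000 − €678,385.00 = €667,615.00.
Net income = €667,615.00 × (1 − 0.18) = €547,444.30.
Per share: €547,444.30 / 1,906,000 shares = €0.29.

€0.29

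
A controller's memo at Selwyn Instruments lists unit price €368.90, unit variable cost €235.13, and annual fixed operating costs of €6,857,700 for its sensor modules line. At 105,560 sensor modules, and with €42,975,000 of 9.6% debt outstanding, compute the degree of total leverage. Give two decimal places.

4.50

Total contribution margin = 105,560 × €133.77 = €14,120,761.20.
Operating income = contribution − fixed costs = €14,120,761.20 − €6,857,700 = €7,263,061.20. Interest = €4,125,600.00, so EBIT − I = €3,137,461.20.
DCL = contribution ÷ (EBIT − I) = €14,120,761.20 ÷ €3,137,461.20 = 4.5007.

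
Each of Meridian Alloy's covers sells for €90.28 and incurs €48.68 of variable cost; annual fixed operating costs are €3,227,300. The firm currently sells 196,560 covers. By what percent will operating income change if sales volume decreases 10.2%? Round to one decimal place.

At 196,560 units, contribution = 196,560 × €41.60 = €8,176,896.00.
Operating income = contribution − fixed costs = €8,176,896.00 − €3,227,300 = €4,949,596.00.
So DOL = total CM / EBIT = €8,176,896.00 / €4,949,596.00 = 1.6520.
%ΔEBIT = DOL × %ΔSales = 1.6520 × -10.2% = -16.9%.

-16.9%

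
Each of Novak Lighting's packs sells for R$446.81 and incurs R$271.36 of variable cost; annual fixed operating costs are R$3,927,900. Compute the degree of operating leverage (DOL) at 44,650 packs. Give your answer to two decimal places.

Contribution at this volume is 44,650 × R$175.45 = R$7,833,842.50.
EBIT = R$7,833,842.50 − R$3,927,900 = R$3,905,942.50.
DOL = contribution ÷ EBIT = R$7,833,842.50 ÷ R$3,905,942.50 = 2.0056.

2.01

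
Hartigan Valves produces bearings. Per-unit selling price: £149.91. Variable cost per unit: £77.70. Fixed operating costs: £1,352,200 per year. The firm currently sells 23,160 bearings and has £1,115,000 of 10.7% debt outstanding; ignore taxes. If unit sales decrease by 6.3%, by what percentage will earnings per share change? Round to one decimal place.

Contribution at this volume is 23,160 × £72.21 = £1,672,383.60.
EBIT = £1,672,383.60 − £1,352,200 = £320,183.60.
After interest of £119,305.00, pre-tax earnings = £200,878.60.
Degree of combined leverage = contribution ÷ (EBIT − I) = £1,672,383.60 ÷ £200,878.60 = 8.3253.
%ΔEPS = DCL × %ΔSales = 8.3253 × -6.3% = -52.4%.

-52.4%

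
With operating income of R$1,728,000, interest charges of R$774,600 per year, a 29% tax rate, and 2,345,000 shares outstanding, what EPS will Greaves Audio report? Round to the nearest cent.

R$0.29

Interest = R$774,600.00, so EBT = R$1,728,000 − R$774,600.00 = R$953,400.00.
After tax at 29%: net income = R$953,400.00 × 0.71 = R$676,914.00.
EPS = R$676,914.00 ÷ 2,345,000 = R$0.29.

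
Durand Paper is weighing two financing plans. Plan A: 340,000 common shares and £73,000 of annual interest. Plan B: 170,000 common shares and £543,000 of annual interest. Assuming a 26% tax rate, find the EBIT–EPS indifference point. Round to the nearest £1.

£1,013,000

Set EPS_A = EPS_B: (EBIT − £73,000)(1 − 0.26) ÷ 340,000 = (EBIT − £543,000)(1 − 0.26) ÷ 170,000.
Cancelling (1 − t) and cross-multiplying: 170,000·(EBIT − 73,000) = 340,000·(EBIT − 543,000).
EBIT × (340,000 − 170,000) = 543,000 × 340,000 − 73,000 × 170,000 = 172,210,000,000, so EBIT = 172,210,000,000 ÷ 170,000 = 1,013,000.00.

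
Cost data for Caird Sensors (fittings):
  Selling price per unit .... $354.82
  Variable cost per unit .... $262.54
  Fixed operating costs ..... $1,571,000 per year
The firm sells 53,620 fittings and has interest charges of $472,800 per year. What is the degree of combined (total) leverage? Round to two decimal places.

Total contribution margin = 53,620 × $92.28 = $4,948,053.60.
Operating income = contribution − fixed costs = $4,948,053.60 − $1,571,000 = $3,377,053.60. Interest = $472,800.00, so EBIT − I = $2,904,253.60.
DCL = contribution ÷ (EBIT − I) = $4,948,053.60 ÷ $2,904,253.60 = 1.7037.

1.70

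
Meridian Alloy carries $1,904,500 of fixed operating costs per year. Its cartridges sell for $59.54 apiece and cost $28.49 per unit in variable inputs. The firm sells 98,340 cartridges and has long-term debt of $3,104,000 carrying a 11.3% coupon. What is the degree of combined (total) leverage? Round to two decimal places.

Contribution at this volume is 98,340 × $31.05 = $3,053,457.00.
EBIT = $3,053,457.00 − $1,904,500 = $1,148,957.00. Interest = $350,752.00.
DOL = $3,053,457.00 ÷ $1,148,957.00 = 2.6576; DFL = $1,148,957.00 ÷ $798,205.00 = 1.4394.
DCL = DOL × DFL = 2.6576 × 1.4394 = 3.8253.

3.83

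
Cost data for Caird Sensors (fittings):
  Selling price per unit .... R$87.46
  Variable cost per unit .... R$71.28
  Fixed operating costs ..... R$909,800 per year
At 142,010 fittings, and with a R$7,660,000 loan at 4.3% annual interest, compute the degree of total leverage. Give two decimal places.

2.17

At 142,010 units, contribution = 142,010 × R$16.18 = R$2,297,721.80.
EBIT = R$2,297,721.80 − R$909,800 = R$1,387,921.80. Interest = R$329,380.00.
DOL = R$2,297,721.80 ÷ R$1,387,921.80 = 1.6555; DFL = R$1,387,921.80 ÷ R$1,058,541.80 = 1.3112.
Combined leverage = 1.6555 × 1.3112 = 2.1707.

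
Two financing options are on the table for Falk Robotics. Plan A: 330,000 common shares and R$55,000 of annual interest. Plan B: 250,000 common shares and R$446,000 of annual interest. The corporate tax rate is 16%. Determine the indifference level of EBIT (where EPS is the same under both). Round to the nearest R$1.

At indifference, (EBIT − 55,000)(1 − t)/330,000 = (EBIT − 446,000)(1 − t)/250,000.
Cancelling (1 − t) and cross-multiplying: 250,000·(EBIT − 55,000) = 330,000·(EBIT − 446,000).
EBIT × (330,000 − 250,000) = 446,000 × 330,000 − 55,000 × 250,000 = 133,430,000,000, so EBIT = 133,430,000,000 ÷ 80,000 = 1,667,875.00.

R$1,667,875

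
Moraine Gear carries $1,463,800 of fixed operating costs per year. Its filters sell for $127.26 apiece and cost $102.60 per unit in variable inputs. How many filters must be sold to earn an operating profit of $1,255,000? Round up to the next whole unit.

110,252 filters

Contribution margin per unit = $127.26 − $102.60 = $24.66.
Required volume = (fixed costs + target profit) ÷ CM = ($1,463,800 + $1,255,000) ÷ $24.66 = 110,251.42, so 110,252 filters.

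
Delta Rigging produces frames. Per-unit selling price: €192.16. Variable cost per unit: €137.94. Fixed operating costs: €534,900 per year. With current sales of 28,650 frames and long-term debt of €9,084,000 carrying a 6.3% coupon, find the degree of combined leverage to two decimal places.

Contribution at this volume is 28,650 × €54.22 = €1,553,403.00.
Operating income = contribution − fixed costs = €1,553,403.00 − €534,900 = €1,018,503.00. Interest = €572,292.00.
DOL = €1,553,403.00 ÷ €1,018,503.00 = 1.5252; DFL = €1,018,503.00 ÷ €446,211.00 = 2.2826.
Combined leverage = 1.5252 × 2.2826 = 3.4814.

3.48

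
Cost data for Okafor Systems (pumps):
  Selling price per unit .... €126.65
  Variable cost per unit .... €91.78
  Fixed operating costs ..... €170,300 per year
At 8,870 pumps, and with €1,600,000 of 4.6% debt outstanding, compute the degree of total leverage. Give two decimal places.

At 8,870 units, contribution = 8,870 × €34.87 = €309,296.90.
EBIT = €309,296.90 − €170,300 = €138,996.90. Interest = €73,600.00.
DOL = €309,296.90 ÷ €138,996.90 = 2.2252; DFL = €138,996.90 ÷ €65,396.90 = 2.1254.
DCL = DOL × DFL = 2.2252 × 2.1254 = 4.7294.

4.73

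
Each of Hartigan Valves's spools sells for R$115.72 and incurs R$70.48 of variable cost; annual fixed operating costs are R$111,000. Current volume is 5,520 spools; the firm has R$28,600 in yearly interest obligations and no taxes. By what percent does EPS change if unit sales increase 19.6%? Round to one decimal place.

Total contribution margin = 5,520 × R$45.24 = R$249,724.80.
Subtracting fixed costs: EBIT = R$249,724.80 − R$111,000 = R$138,724.80.
After interest of R$28,600.00, pre-tax earnings = R$110,124.80.
Degree of combined leverage = contribution ÷ (EBIT − I) = R$249,724.80 ÷ R$110,124.80 = 2.2677.
%ΔEPS = DCL × %ΔSales = 2.2677 × +19.6% = +44.4%.

+44.4%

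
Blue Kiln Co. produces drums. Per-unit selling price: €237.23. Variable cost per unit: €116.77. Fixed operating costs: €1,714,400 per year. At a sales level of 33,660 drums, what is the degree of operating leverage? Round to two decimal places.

1.73

Total contribution margin = 33,660 × €120.46 = €4,054,683.60.
Operating income = contribution − fixed costs = €4,054,683.60 − €1,714,400 = €2,340,283.60.
DOL = contribution ÷ EBIT = €4,054,683.60 ÷ €2,340,283.60 = 1.7326.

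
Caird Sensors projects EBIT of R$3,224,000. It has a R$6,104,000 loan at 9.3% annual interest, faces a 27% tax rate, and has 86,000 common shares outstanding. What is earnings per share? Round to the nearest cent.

Pre-tax income = R$3,224,000 − R$567,672.00 = R$2,656,328.00.
After tax at 27%: net income = R$2,656,328.00 × 0.73 = R$1,939,119.44.
EPS = R$1,939,119.44 ÷ 86,000 = R$22.55.

R$22.55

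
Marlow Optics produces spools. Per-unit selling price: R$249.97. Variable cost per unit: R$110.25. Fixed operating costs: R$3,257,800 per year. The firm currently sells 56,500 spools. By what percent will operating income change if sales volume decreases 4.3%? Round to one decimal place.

Contribution at this volume is 56,500 × R$139.72 = R$7,894,180.00.
EBIT = R$7,894,180.00 − R$3,257,800 = R$4,636,380.00.
Degree of operating leverage = R$7,894,180.00 / R$4,636,380.00 = 1.7027.
Operating income changes by 1.7027 × -4.3% = -7.3%.

-7.3%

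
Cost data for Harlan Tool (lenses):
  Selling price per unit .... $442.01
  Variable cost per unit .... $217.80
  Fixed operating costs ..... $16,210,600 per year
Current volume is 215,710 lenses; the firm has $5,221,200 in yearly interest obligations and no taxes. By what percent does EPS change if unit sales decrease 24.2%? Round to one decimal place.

At 215,710 units, contribution = 215,710 × $224.21 = $48,364,339.10.
EBIT = $48,364,339.10 − $16,210,600 = $32,153,739.10.
After interest of $5,221,200.00, pre-tax earnings = $26,932,539.10.
Degree of combined leverage = contribution ÷ (EBIT − I) = $48,364,339.10 ÷ $26,932,539.10 = 1.7958.
EPS therefore changes by 1.7958 × (-24.2%) = -43.5%.

-43.5%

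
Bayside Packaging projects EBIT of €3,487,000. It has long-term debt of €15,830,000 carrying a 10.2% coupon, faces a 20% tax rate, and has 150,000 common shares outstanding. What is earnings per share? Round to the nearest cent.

Pre-tax income = €3,487,000 − €1,614,660.00 = €1,872,340.00.
After tax at 20%: net income = €1,872,340.00 × 0.80 = €1,497,872.00.
EPS = €1,497,872.00 ÷ 150,000 = €9.99.

€9.99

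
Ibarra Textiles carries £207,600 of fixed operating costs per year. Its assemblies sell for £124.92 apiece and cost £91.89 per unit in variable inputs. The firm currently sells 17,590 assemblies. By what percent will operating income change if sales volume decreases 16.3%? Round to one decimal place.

Total contribution margin = 17,590 × £33.03 = £580,997.70.
EBIT = £580,997.70 − £207,600 = £373,397.70.
DOL = contribution ÷ EBIT = £580,997.70 ÷ £373,397.70 = 1.5560.
So EBIT moves 1.5560 × (-16.3%) = -25.4%.

-25.4%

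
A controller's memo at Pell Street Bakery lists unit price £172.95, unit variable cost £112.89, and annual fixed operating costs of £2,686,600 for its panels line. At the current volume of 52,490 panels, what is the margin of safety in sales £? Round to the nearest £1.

Each unit contributes £172.95 − £112.89 = £60.06. Break-even units = £2,686,600 ÷ £60.06 = 44,731.93; break-even revenue = 44,731.93 × £172.95 = £7,736,388.11.
Actual sales revenue = 52,490 × £172.95 = £9,078,145.50.
Margin of safety = £9,078,145.50 − £7,736,388.11 = £1,341,757.

£1,341,757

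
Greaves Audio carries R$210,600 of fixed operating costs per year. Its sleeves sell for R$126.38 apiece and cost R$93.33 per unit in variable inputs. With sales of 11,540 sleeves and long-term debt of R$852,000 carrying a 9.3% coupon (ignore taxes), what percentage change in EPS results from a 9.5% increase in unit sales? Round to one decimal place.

Total contribution margin = 11,540 × R$33.05 = R$381,397.00.
Operating income = contribution − fixed costs = R$381,397.00 − R$210,600 = R$170,797.00.
Interest = R$79,236.00, so EBIT − I = R$91,561.00.
DCL = total CM / (EBIT − I) = R$381,397.00 / R$91,561.00 = 4.1655.
EPS therefore changes by 4.1655 × (+9.5%) = +39.6%.

+39.6%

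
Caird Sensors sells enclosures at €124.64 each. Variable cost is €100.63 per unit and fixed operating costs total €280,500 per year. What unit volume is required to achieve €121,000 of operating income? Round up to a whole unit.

Unit CM = price − variable cost = €124.64 − €100.63 = €24.01.
Units = (FC + target) / CM = (€280,500 + €121,000) / €24.01 = 16,722.20, so 16,723 enclosures.

16,723 enclosures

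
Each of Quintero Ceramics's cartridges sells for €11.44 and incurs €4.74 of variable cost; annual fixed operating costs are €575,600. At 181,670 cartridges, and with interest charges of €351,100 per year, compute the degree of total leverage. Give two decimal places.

At 181,670 units, contribution = 181,670 × €6.70 = €1,217,189.00.
Subtracting fixed costs: EBIT = €1,217,189.00 − €575,600 = €641,589.00. Interest = €351,100.00, so EBIT − I = €290,489.00.
Degree of total leverage = total CM / (EBIT − interest) = €1,217,189.00 / €290,489.00 = 4.1901.

4.19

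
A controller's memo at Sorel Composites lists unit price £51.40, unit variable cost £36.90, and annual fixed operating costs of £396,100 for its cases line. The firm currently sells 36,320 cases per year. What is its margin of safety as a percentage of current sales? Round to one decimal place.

Unit CM = price − variable cost = £51.40 − £36.90 = £14.50. Break-even units = £396,100 ÷ £14.50 = 27,317.24; break-even revenue = 27,317.24 × £51.40 = £1,404,106.21.
Actual sales revenue = 36,320 × £51.40 = £1,866,848.00.
Margin of safety = (£1,866,848.00 − £1,404,106.21) ÷ £1,866,848.00 = 24.8%.

24.8%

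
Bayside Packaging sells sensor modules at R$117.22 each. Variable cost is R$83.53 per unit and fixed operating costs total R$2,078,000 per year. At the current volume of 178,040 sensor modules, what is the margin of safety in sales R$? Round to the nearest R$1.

R$13,639,716

Unit CM = price − variable cost = R$117.22 − R$83.53 = R$33.69. Break-even units = R$2,078,000 ÷ R$33.69 = 61,680.02; break-even revenue = 61,680.02 × R$117.22 = R$7,230,132.38.
Current sales = 178,040 × R$117.22 = R$20,869,848.80.
Margin of safety = R$20,869,848.80 − R$7,230,132.38 = R$13,639,716.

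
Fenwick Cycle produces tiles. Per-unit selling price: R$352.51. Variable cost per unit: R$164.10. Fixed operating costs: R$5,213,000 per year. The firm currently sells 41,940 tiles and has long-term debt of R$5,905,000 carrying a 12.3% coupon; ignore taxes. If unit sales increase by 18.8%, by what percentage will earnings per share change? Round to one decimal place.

+75.7%

At 41,940 units, contribution = 41,940 × R$188.41 = R$7,901,915.40.
Operating income = contribution − fixed costs = R$7,901,915.40 − R$5,213,000 = R$2,688,915.40.
Interest = R$726,315.00, so EBIT − I = R$1,962,600.40.
Degree of combined leverage = contribution ÷ (EBIT − I) = R$7,901,915.40 ÷ R$1,962,600.40 = 4.0262.
%ΔEPS = DCL × %ΔSales = 4.0262 × +18.8% = +75.7%.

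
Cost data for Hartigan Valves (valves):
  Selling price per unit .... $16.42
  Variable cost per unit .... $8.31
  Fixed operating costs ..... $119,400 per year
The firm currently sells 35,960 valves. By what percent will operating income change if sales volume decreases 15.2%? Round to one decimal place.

Contribution at this volume is 35,960 × $8.11 = $291,635.60.
Operating income = contribution − fixed costs = $291,635.60 − $119,400 = $172,235.60.
DOL = contribution ÷ EBIT = $291,635.60 ÷ $172,235.60 = 1.6932.
So EBIT moves 1.6932 × (-15.2%) = -25.7%.

-25.7%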